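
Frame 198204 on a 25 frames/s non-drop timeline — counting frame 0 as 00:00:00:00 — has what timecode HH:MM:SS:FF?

02:12:08:04

198204 ÷ 25 = 7928 full seconds, remainder 4 frames.
7928 s = 2 h 12 min 8 s.
Timecode: 02:12:08:04.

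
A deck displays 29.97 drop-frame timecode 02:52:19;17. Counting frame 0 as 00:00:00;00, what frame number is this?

Complete 10-minute blocks: 17, each 17982 frames → 305694.
Remaining 2 whole minutes in the current block: 1800 + 1 × 1798 = 3598 frames.
Within the current minute: 19 × 30 + 17 − 2 = 585 (labels ;00/;01 skipped at this minute). Total = 305694 + 3598 + 585 = 309877.

309877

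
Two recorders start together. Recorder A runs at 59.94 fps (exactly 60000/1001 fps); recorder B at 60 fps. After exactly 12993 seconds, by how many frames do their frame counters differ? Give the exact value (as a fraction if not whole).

A emits 60000/1001 × 12993 = 779580000/1001 frames; B emits 60 × 12993 = 779580.
Difference = 779580/1001 frames (≈ 778.8012); B is ahead of A.

779580/1001 frames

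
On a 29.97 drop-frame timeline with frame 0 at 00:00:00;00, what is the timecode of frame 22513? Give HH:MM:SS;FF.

00:12:31;05

Ten DF minutes hold 17982 frames, so frame 22513 lies in block 1 (frames 17982–35963) with 4531 frames into that block.
The block's first minute is 1800 frames and the rest 1798 each; 4531 frames reaches minute 2, so 1 × 18 + 2 × 2 = 22 labels have been skipped so far.
Adding those back, label number 22513 + 22 = 22535 at 30 labels/s is 751 s + 5 f = 0 h 12 min 31 s frame 5, i.e. 00:12:31;05.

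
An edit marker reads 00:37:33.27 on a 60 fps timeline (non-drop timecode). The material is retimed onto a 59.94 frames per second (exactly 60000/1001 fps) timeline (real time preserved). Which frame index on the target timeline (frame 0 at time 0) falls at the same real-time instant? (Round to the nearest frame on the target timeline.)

frame 135072

Source frame index: (0×3600 + 37×60 + 33) × 60 + 27 = 135207.
Real time: 135207 / (60) = 45069/20 s.
Target frame: (45069/20) × (60000/1001) = 135207000/1001 ≈ 135071.928 → 135072.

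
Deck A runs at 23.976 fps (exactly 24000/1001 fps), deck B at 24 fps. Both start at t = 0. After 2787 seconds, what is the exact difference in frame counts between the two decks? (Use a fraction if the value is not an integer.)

A emits 24000/1001 × 2787 = 66888000/1001 frames; B emits 24 × 2787 = 66888.
Difference = 66888/1001 frames (≈ 66.8212); B is ahead of A.

66888/1001 frames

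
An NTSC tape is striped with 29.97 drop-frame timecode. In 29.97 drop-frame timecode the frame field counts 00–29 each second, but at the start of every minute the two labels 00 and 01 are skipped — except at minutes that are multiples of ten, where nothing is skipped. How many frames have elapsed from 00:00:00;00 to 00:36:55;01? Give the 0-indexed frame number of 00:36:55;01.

66385

Complete 10-minute blocks: 3, each 17982 frames → 53946.
Remaining 6 whole minutes in the current block: 1800 + 5 × 1798 = 10790 frames.
Within the current minute: 55 × 30 + 1 − 2 = 1649 (labels ;00/;01 skipped at this minute). Total = 53946 + 10790 + 1649 = 66385.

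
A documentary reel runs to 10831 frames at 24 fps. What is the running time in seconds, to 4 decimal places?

451.2917 seconds

Running time = 10831 × 1/24 = 10831/24 s ≈ 451.2917 s.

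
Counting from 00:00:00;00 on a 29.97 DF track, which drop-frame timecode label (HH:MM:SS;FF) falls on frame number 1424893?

13:12:23;29

Each 10-minute DF block holds 10 × 60 × 30 − 9 × 2 = 17982 frames. 1424893 ÷ 17982 → 79 full blocks, remainder 4315.
Within the partial block the first minute is 1800 frames and each further minute 1798, so 2 further minute boundaries passed. Total skipped labels = 18 × 79 + 2 × 2 = 1426.
Non-drop label index = 1424893 + 1426 = 1426319; at 30 labels/s that is 13:12:23:29, i.e. DF 13:12:23;29.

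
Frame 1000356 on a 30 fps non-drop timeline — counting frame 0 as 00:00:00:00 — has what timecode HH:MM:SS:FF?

1000356 ÷ 30 = 33345 full seconds, remainder 6 frames.
33345 s = 9 h 15 min 45 s.
Timecode: 09:15:45:06.

09:15:45:06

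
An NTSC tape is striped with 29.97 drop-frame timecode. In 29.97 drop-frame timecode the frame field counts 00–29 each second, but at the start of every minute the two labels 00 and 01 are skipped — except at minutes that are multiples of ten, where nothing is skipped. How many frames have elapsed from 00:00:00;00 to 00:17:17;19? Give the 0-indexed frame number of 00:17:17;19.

31097

Complete 10-minute blocks: 1, each 17982 frames → 17982.
Remaining 7 whole minutes in the current block: 1800 + 6 × 1798 = 12588 frames.
Within the current minute: 17 × 30 + 19 − 2 = 527 (labels ;00/;01 skipped at this minute). Total = 17982 + 12588 + 527 = 31097.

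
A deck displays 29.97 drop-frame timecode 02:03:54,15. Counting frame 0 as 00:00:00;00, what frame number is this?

222813

As if non-drop at 30 labels/s: (2 × 3600 + 3 × 60 + 54) × 30 + 15 = 223035.
Minute boundaries passed: 123; those not divisible by 10: 123 − 12 = 111; dropped labels = 2 × 111 = 222.
Actual frame index = 223035 − 222 = 222813.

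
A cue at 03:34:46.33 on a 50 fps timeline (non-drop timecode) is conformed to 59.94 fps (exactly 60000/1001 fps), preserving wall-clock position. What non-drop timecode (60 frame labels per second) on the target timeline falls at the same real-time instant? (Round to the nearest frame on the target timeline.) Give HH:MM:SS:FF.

Source frame index: (3×3600 + 34×60 + 46) × 50 + 33 = 644333.
Real time: 644333 / (50) = 644333/50 s.
Target frame: (644333/50) × (60000/1001) = 773199600/1001 ≈ 772427.173 → 772427.
At 60 labels/s: frame 772427 → 03:34:33:47.

03:34:33:47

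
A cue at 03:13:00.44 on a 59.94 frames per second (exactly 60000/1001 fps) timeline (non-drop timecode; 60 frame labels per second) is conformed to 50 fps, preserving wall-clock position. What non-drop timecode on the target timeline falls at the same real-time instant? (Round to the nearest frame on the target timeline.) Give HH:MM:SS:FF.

Source frame index: (3×3600 + 13×60 + 0) × 60 + 44 = 694844.
Real time: 694844 / (60000/1001) = 173884711/15000 s.
Target frame: (173884711/15000) × (50) = 173884711/300 ≈ 579615.703 → 579616.
At 50 labels/s: frame 579616 → 03:13:12:16.

03:13:12:16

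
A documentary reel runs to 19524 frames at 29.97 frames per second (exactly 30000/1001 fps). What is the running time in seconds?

651.4508 seconds

Running time = 19524 / (30000/1001) = 651.4508 s.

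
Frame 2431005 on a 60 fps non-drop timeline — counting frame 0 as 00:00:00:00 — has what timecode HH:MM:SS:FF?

11:15:16:45

2431005 ÷ 60 = 40516 full seconds, remainder 45 frames.
40516 s = 11 h 15 min 16 s.
Timecode: 11:15:16:45.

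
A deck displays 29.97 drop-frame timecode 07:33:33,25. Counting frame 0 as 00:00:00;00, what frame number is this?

As if non-drop at 30 labels/s: (7 × 3600 + 33 × 60 + 33) × 30 + 25 = 816415.
Minute boundaries passed: 453; those not divisible by 10: 453 − 45 = 408; dropped labels = 2 × 408 = 816.
Actual frame index = 816415 − 816 = 815599.

815599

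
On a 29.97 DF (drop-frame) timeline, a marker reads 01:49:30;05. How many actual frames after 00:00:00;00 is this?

As if non-drop at 30 labels/s: (1 × 3600 + 49 × 60 + 30) × 30 + 5 = 197105.
Minute boundaries passed: 109; those not divisible by 10: 109 − 10 = 99; dropped labels = 2 × 99 = 198.
Actual frame index = 197105 − 198 = 196907.

196907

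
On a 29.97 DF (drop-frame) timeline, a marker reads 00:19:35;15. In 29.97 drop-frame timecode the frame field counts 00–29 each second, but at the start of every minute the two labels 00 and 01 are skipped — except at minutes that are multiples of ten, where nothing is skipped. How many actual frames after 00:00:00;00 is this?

35229

Complete 10-minute blocks: 1, each 17982 frames → 17982.
Remaining 9 whole minutes in the current block: 1800 + 8 × 1798 = 16184 frames.
Within the current minute: 35 × 30 + 15 − 2 = 1063 (labels ;00/;01 skipped at this minute). Total = 17982 + 16184 + 1063 = 35229.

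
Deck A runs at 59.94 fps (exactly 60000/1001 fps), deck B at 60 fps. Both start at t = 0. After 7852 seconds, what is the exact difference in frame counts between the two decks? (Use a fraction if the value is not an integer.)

A emits 60000/1001 × 7852 = 36240000/77 frames; B emits 60 × 7852 = 471120.
Difference = 36240/77 frames (≈ 470.6494); B is ahead of A.

36240/77 frames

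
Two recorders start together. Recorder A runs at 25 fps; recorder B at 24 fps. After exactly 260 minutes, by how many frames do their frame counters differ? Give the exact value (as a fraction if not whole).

15600 frames

260 min = 15600 s.
A emits 25 × 15600 = 390000 frames; B emits 24 × 15600 = 374400.
Difference = 15600 frames; B is behind A.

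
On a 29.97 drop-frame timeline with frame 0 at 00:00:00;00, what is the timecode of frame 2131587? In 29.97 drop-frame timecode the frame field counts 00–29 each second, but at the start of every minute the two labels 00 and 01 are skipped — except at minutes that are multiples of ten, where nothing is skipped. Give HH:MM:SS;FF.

19:45:24;01

Ten DF minutes hold 17982 frames, so frame 2131587 lies in block 118 (frames 2121876–2139857) with 9711 frames into that block.
The block's first minute is 1800 frames and the rest 1798 each; 9711 frames reaches minute 5, so 118 × 18 + 5 × 2 = 2134 labels have been skipped so far.
Adding those back, label number 2131587 + 2134 = 2133721 at 30 labels/s is 71124 s + 1 f = 19 h 45 min 24 s frame 1, i.e. 19:45:24;01.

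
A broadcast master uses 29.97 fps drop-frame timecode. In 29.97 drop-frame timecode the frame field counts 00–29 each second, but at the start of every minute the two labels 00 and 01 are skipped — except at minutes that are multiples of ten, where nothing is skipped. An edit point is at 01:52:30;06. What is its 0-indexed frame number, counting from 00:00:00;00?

202304

As if non-drop at 30 labels/s: (1 × 3600 + 52 × 60 + 30) × 30 + 6 = 202506.
Minute boundaries passed: 112; those not divisible by 10: 112 − 11 = 101; dropped labels = 2 × 101 = 202.
Actual frame index = 202506 − 202 = 202304.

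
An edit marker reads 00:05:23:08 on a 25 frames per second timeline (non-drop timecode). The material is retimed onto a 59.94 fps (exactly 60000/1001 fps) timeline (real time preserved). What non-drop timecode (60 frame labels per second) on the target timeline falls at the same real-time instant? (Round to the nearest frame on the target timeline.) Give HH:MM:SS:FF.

00:05:23:00

Source frame index: (0×3600 + 5×60 + 23) × 25 + 8 = 8083.
Real time: 8083 / (25) = 8083/25 s.
Target frame: (8083/25) × (60000/1001) = 19399200/1001 ≈ 19379.820 → 19380.
At 60 labels/s: frame 19380 → 00:05:23:00.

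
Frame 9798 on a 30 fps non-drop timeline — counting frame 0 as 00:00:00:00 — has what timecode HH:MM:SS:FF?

00:05:26:18

9798 ÷ 30 = 326 full seconds, remainder 18 frames.
326 s = 0 h 5 min 26 s.
Timecode: 00:05:26:18.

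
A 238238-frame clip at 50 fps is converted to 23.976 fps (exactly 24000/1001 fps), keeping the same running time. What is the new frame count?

114240 frames

Target frames = source frames × (target rate / source rate) = 238238 × (24000/1001)/(50) = 238238 × 480/1001 = 114240.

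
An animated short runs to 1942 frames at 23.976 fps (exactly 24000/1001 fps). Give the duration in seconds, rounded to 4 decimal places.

80.9976 seconds

Running time = 1942 × 1001/24000 = 971971/12000 s ≈ 80.9976 s.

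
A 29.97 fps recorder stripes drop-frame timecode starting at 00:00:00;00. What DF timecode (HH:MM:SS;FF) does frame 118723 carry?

Ten DF minutes hold 17982 frames, so frame 118723 lies in block 6 (frames 107892–125873) with 10831 frames into that block.
The block's first minute is 1800 frames and the rest 1798 each; 10831 frames reaches minute 6, so 6 × 18 + 6 × 2 = 120 labels have been skipped so far.
Adding those back, label number 118723 + 120 = 118843 at 30 labels/s is 3961 s + 13 f = 1 h 6 min 1 s frame 13, i.e. 01:06:01;13.

01:06:01;13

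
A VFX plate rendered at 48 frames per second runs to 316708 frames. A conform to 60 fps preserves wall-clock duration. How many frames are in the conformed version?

Target frames = source frames × (target rate / source rate) = 316708 × (60)/(48) = 316708 × 5/4 = 395885.

395885 frames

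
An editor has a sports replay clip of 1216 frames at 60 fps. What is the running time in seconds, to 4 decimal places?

Running time = 1216 × 1/60 = 304/15 s ≈ 20.2667 s.

20.2667 seconds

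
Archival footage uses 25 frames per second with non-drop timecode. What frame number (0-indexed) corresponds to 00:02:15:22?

3397

Total seconds to the label: (0 × 3600 + 2 × 60 + 15) = 135.
Frame index = 135 × 25 + 22 = 3397.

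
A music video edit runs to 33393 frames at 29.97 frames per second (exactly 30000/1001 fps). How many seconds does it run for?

1114.2131 seconds

Running time = 33393 / (30000/1001) = 1114.2131 s.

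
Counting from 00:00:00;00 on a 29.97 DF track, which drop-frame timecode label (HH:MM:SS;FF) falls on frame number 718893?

Ten DF minutes hold 17982 frames, so frame 718893 lies in block 39 (frames 701298–719279) with 17595 frames into that block.
The block's first minute is 1800 frames and the rest 1798 each; 17595 frames reaches minute 9, so 39 × 18 + 9 × 2 = 720 labels have been skipped so far.
Adding those back, label number 718893 + 720 = 719613 at 30 labels/s is 23987 s + 3 f = 6 h 39 min 47 s frame 3, i.e. 06:39:47;03.

06:39:47;03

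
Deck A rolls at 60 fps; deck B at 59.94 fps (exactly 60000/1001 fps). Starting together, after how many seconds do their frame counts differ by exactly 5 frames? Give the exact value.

1001/12 seconds

The gap grows by |60000/1001 − 60| = 60/1001 frames per second.
Time for a 5-frame gap: 5 ÷ (60/1001) = 1001/12 s.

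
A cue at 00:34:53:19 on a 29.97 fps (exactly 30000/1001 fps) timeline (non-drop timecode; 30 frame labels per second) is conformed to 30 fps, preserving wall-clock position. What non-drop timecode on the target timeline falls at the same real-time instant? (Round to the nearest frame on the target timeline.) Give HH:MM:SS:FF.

00:34:55:22

Source frame index: (0×3600 + 34×60 + 53) × 30 + 19 = 62809.
Real time: 62809 / (30000/1001) = 62871809/30000 s.
Target frame: (62871809/30000) × (30) = 62871809/1000 ≈ 62871.809 → 62872.
At 30 labels/s: frame 62872 → 00:34:55:22.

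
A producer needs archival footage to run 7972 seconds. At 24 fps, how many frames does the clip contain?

Frames = 7972 × 24 = 191328.

191328 frames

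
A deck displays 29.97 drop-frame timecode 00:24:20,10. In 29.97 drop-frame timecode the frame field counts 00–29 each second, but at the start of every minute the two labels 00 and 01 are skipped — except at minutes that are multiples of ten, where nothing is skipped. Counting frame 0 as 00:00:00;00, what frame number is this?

Complete 10-minute blocks: 2, each 17982 frames → 35964.
Remaining 4 whole minutes in the current block: 1800 + 3 × 1798 = 7194 frames.
Within the current minute: 20 × 30 + 10 − 2 = 608 (labels ;00/;01 skipped at this minute). Total = 35964 + 7194 + 608 = 43766.

43766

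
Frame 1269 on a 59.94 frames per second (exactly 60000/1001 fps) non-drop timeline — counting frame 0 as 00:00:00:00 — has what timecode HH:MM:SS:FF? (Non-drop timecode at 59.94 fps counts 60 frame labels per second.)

1269 ÷ 60 = 21 full seconds, remainder 9 frames.
21 s = 0 h 0 min 21 s.
Timecode: 00:00:21:09.

00:00:21:09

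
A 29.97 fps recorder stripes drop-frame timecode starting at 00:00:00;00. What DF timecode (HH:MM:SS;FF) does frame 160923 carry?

Each 10-minute DF block holds 10 × 60 × 30 − 9 × 2 = 17982 frames. 160923 ÷ 17982 → 8 full blocks, remainder 17067.
Within the partial block the first minute is 1800 frames and each further minute 1798, so 9 further minute boundaries passed. Total skipped labels = 18 × 8 + 2 × 9 = 162.
Non-drop label index = 160923 + 162 = 161085; at 30 labels/s that is 01:29:29:15, i.e. DF 01:29:29;15.

01:29:29;15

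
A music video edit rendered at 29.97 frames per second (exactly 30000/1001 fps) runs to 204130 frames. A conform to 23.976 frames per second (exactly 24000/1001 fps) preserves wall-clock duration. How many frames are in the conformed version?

163304 frames

Target frames = source frames × (target rate / source rate) = 204130 × (24000/1001)/(30000/1001) = 204130 × 4/5 = 163304.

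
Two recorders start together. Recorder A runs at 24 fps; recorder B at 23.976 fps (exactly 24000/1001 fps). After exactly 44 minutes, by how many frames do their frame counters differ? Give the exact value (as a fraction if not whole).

44 min = 2640 s.
A emits 24 × 2640 = 63360 frames; B emits 24000/1001 × 2640 = 5760000/91.
Difference = 5760/91 frames (≈ 63.2967); B is behind A.

5760/91 frames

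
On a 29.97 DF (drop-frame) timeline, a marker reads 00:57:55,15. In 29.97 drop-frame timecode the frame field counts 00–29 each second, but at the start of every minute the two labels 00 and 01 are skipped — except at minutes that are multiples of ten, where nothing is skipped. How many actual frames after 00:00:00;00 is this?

As if non-drop at 30 labels/s: (0 × 3600 + 57 × 60 + 55) × 30 + 15 = 104265.
Minute boundaries passed: 57; those not divisible by 10: 57 − 5 = 52; dropped labels = 2 × 52 = 104.
Actual frame index = 104265 − 104 = 104161.

104161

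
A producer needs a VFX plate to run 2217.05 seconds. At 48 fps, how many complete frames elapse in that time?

Frames = 2217.05 × 48 = 532092/5 ≈ 106418.4000.
Complete frames: 106418.

106418 frames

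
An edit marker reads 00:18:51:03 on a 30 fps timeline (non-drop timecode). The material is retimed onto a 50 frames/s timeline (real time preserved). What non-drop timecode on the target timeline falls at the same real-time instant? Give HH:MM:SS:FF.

Source frame index: (0×3600 + 18×60 + 51) × 30 + 3 = 33933.
Real time: 33933 / (30) = 11311/10 s.
Target frame: (11311/10) × (50) = 56555.
At 50 labels/s: frame 56555 → 00:18:51:05.

00:18:51:05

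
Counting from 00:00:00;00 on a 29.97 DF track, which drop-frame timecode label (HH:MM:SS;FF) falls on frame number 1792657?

Ten DF minutes hold 17982 frames, so frame 1792657 lies in block 99 (frames 1780218–1798199) with 12439 frames into that block.
The block's first minute is 1800 frames and the rest 1798 each; 12439 frames reaches minute 6, so 99 × 18 + 6 × 2 = 1794 labels have been skipped so far.
Adding those back, label number 1792657 + 1794 = 1794451 at 30 labels/s is 59815 s + 1 f = 16 h 36 min 55 s frame 1, i.e. 16:36:55;01.

16:36:55;01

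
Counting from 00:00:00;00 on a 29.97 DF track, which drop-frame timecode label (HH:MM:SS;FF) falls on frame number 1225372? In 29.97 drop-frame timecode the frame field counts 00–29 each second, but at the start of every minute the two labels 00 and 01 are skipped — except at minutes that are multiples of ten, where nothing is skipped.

Each 10-minute DF block holds 10 × 60 × 30 − 9 × 2 = 17982 frames. 1225372 ÷ 17982 → 68 full blocks, remainder 2596.
Within the partial block the first minute is 1800 frames and each further minute 1798, so 1 further minute boundary passed. Total skipped labels = 18 × 68 + 2 × 1 = 1226.
Non-drop label index = 1225372 + 1226 = 1226598; at 30 labels/s that is 11:21:26:18, i.e. DF 11:21:26;18.

11:21:26;18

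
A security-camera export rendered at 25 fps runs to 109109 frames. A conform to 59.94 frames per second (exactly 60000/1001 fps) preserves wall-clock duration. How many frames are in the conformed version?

261600 frames

Target frames = source frames × (target rate / source rate) = 109109 × (60000/1001)/(25) = 109109 × 2400/1001 = 261600.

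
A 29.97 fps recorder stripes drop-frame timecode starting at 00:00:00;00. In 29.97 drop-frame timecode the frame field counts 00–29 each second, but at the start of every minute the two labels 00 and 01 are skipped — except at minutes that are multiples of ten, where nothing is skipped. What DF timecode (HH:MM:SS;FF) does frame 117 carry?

00:00:03;27

Ten DF minutes hold 17982 frames, so frame 117 lies in block 0 (frames 0–17981) with 117 frames into that block.
The block's first minute is 1800 frames and the rest 1798 each; 117 frames reaches minute 0, so 0 × 18 + 0 × 2 = 0 labels have been skipped so far.
Adding those back, label number 117 + 0 = 117 at 30 labels/s is 3 s + 27 f = 0 h 0 min 3 s frame 27, i.e. 00:00:03;27.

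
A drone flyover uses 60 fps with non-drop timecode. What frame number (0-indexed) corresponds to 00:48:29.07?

Total seconds to the label: (0 × 3600 + 48 × 60 + 29) = 2909.
Frame index = 2909 × 60 + 7 = 174547.

174547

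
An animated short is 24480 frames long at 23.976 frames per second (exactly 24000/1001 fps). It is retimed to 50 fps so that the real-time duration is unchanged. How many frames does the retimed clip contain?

Target frames = source frames × (target rate / source rate) = 24480 × (50)/(24000/1001) = 24480 × 1001/480 = 51051.

51051 frames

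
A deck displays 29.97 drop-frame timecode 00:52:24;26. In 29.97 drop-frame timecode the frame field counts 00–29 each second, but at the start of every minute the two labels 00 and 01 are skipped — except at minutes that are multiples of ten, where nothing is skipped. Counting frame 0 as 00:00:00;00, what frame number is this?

94252

Complete 10-minute blocks: 5, each 17982 frames → 89910.
Remaining 2 whole minutes in the current block: 1800 + 1 × 1798 = 3598 frames.
Within the current minute: 24 × 30 + 26 − 2 = 744 (labels ;00/;01 skipped at this minute). Total = 89910 + 3598 + 744 = 94252.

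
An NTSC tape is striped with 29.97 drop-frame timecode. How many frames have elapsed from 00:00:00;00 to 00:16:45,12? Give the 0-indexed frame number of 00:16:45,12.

Complete 10-minute blocks: 1, each 17982 frames → 17982.
Remaining 6 whole minutes in the current block: 1800 + 5 × 1798 = 10790 frames.
Within the current minute: 45 × 30 + 12 − 2 = 1360 (labels ;00/;01 skipped at this minute). Total = 17982 + 10790 + 1360 = 30132.

30132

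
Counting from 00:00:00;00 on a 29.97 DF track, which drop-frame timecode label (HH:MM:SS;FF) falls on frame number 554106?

Each 10-minute DF block holds 10 × 60 × 30 − 9 × 2 = 17982 frames. 554106 ÷ 17982 → 30 full blocks, remainder 14646.
Within the partial block the first minute is 1800 frames and each further minute 1798, so 8 further minute boundaries passed. Total skipped labels = 18 × 30 + 2 × 8 = 556.
Non-drop label index = 554106 + 556 = 554662; at 30 labels/s that is 05:08:08:22, i.e. DF 05:08:08;22.

05:08:08;22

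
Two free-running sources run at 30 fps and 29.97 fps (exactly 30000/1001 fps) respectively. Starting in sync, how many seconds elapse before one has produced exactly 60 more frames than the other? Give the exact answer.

The gap grows by |30000/1001 − 30| = 30/1001 frames per second.
Time for a 60-frame gap: 60 ÷ (30/1001) = 2002 s.

2002 seconds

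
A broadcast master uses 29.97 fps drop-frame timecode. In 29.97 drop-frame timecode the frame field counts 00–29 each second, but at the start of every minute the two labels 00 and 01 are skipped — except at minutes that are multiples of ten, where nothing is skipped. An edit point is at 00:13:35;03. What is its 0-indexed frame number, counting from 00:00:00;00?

24429

Complete 10-minute blocks: 1, each 17982 frames → 17982.
Remaining 3 whole minutes in the current block: 1800 + 2 × 1798 = 5396 frames.
Within the current minute: 35 × 30 + 3 − 2 = 1051 (labels ;00/;01 skipped at this minute). Total = 17982 + 5396 + 1051 = 24429.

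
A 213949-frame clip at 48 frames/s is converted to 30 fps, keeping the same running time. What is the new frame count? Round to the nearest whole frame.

133718 frames

Frames at target rate = 213949 × (30) / (48) = 1069745/8 ≈ 133718.125.
Nearest whole frame: 133718.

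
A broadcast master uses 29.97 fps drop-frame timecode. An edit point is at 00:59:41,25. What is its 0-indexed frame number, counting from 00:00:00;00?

Complete 10-minute blocks: 5, each 17982 frames → 89910.
Remaining 9 whole minutes in the current block: 1800 + 8 × 1798 = 16184 frames.
Within the current minute: 41 × 30 + 25 − 2 = 1253 (labels ;00/;01 skipped at this minute). Total = 89910 + 16184 + 1253 = 107347.

107347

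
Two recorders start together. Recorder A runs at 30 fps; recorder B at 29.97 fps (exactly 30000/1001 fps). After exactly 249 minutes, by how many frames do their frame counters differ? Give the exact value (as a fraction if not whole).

249 min = 14940 s.
A emits 30 × 14940 = 448200 frames; B emits 30000/1001 × 14940 = 448200000/1001.
Difference = 448200/1001 frames (≈ 447.7522); B is behind A.

448200/1001 frames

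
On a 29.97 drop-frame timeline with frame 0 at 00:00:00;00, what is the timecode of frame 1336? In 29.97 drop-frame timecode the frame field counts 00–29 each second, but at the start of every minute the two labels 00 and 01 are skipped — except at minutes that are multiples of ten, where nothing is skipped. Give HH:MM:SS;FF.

00:00:44;16

Ten DF minutes hold 17982 frames, so frame 1336 lies in block 0 (frames 0–17981) with 1336 frames into that block.
The block's first minute is 1800 frames and the rest 1798 each; 1336 frames reaches minute 0, so 0 × 18 + 0 × 2 = 0 labels have been skipped so far.
Adding those back, label number 1336 + 0 = 1336 at 30 labels/s is 44 s + 16 f = 0 h 0 min 44 s frame 16, i.e. 00:00:44;16.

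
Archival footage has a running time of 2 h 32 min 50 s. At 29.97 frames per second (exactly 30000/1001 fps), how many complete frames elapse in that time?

274825 frames

2 h 32 min 50 s = 9170 s.
Frames = 9170 × 30000/1001 = 39300000/143 ≈ 274825.1748.
Complete frames: 274825.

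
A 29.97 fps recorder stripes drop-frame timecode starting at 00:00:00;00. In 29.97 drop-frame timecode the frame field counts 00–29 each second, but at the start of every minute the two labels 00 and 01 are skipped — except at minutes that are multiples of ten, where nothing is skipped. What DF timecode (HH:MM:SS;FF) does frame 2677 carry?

00:01:29;09

Ten DF minutes hold 17982 frames, so frame 2677 lies in block 0 (frames 0–17981) with 2677 frames into that block.
The block's first minute is 1800 frames and the rest 1798 each; 2677 frames reaches minute 1, so 0 × 18 + 1 × 2 = 2 labels have been skipped so far.
Adding those back, label number 2677 + 2 = 2679 at 30 labels/s is 89 s + 9 f = 0 h 1 min 29 s frame 9, i.e. 00:01:29;09.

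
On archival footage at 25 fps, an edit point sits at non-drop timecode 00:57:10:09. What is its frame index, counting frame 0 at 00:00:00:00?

85759

Total seconds to the label: (0 × 3600 + 57 × 60 + 10) = 3430.
Frame index = 3430 × 25 + 9 = 85759.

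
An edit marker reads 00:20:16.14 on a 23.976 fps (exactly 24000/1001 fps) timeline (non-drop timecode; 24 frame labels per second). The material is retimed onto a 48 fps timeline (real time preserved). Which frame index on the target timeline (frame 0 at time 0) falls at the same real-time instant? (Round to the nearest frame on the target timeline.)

frame 58454

Source frame index: (0×3600 + 20×60 + 16) × 24 + 14 = 29198.
Real time: 29198 / (24000/1001) = 14613599/12000 s.
Target frame: (14613599/12000) × (48) = 14613599/250 ≈ 58454.396 → 58454.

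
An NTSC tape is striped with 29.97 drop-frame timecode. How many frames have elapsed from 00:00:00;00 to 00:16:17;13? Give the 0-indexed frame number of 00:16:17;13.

As if non-drop at 30 labels/s: (0 × 3600 + 16 × 60 + 17) × 30 + 13 = 29323.
Minute boundaries passed: 16; those not divisible by 10: 16 − 1 = 15; dropped labels = 2 × 15 = 30.
Actual frame index = 29323 − 30 = 29293.

29293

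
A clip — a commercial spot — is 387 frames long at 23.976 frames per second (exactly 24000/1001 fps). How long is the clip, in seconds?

Running time = 387 / (24000/1001) = 16.141125 s.

16.141125 seconds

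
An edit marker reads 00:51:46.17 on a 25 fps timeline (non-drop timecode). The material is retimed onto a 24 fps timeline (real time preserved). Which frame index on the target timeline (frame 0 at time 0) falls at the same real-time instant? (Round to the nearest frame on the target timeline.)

frame 74560

Source frame index: (0×3600 + 51×60 + 46) × 25 + 17 = 77667.
Real time: 77667 / (25) = 77667/25 s.
Target frame: (77667/25) × (24) = 1864008/25 ≈ 74560.320 → 74560.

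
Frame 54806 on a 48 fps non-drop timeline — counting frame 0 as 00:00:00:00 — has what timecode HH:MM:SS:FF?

54806 ÷ 48 = 1141 full seconds, remainder 38 frames.
1141 s = 0 h 19 min 1 s.
Timecode: 00:19:01:38.

00:19:01:38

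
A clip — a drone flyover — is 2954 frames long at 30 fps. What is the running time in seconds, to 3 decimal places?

98.467 seconds

Running time = 2954 × 1/30 = 1477/15 s ≈ 98.467 s.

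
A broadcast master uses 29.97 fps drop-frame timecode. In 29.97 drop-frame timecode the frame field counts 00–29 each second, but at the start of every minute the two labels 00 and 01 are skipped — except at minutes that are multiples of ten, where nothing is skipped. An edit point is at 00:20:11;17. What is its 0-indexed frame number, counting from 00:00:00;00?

36311

Complete 10-minute blocks: 2, each 17982 frames → 35964.
Remaining 0 whole minutes in the current block: 0 frames.
Within the current minute: 11 × 30 + 17 = 347. Total = 35964 + 0 + 347 = 36311.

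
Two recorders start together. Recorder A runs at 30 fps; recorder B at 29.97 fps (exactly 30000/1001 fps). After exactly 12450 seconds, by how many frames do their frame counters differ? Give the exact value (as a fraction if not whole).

373500/1001 frames

A emits 30 × 12450 = 373500 frames; B emits 30000/1001 × 12450 = 373500000/1001.
Difference = 373500/1001 frames (≈ 373.1269); B is behind A.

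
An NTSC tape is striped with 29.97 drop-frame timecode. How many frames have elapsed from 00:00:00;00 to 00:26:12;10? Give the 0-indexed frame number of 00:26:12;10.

Complete 10-minute blocks: 2, each 17982 frames → 35964.
Remaining 6 whole minutes in the current block: 1800 + 5 × 1798 = 10790 frames.
Within the current minute: 12 × 30 + 10 − 2 = 368 (labels ;00/;01 skipped at this minute). Total = 35964 + 10790 + 368 = 47122.

47122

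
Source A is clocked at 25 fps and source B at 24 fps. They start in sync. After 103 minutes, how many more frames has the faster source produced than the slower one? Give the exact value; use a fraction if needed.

6180 frames

103 min = 6180 s.
A emits 25 × 6180 = 154500 frames; B emits 24 × 6180 = 148320.
Difference = 6180 frames; B is behind A.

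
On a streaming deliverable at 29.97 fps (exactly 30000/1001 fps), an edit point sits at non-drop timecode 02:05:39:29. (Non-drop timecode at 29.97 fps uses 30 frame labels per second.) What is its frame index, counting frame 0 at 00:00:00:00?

226199

Total seconds to the label: (2 × 3600 + 5 × 60 + 39) = 7539.
Frame index = 7539 × 30 + 29 = 226199.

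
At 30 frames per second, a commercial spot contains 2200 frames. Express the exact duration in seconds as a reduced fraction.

220/3 seconds

Running time = 2200 ÷ (30) = 2200 × 1/30 = 220/3 s.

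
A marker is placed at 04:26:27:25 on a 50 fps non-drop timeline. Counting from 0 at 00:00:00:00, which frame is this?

Total seconds to the label: (4 × 3600 + 26 × 60 + 27) = 15987.
Frame index = 15987 × 50 + 25 = 799375.

799375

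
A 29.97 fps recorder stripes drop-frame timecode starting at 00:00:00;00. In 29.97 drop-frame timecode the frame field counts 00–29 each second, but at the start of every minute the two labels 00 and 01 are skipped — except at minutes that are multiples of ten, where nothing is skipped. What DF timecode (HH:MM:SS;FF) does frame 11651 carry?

00:06:28;23

Each 10-minute DF block holds 10 × 60 × 30 − 9 × 2 = 17982 frames. 11651 ÷ 17982 → 0 full blocks, remainder 11651.
Within the partial block the first minute is 1800 frames and each further minute 1798, so 6 further minute boundaries passed. Total skipped labels = 18 × 0 + 2 × 6 = 12.
Non-drop label index = 11651 + 12 = 11663; at 30 labels/s that is 00:06:28:23, i.e. DF 00:06:28;23.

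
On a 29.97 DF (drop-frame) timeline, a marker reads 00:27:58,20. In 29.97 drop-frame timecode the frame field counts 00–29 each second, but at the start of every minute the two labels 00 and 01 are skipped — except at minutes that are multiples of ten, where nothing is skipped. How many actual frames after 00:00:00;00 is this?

50310

As if non-drop at 30 labels/s: (0 × 3600 + 27 × 60 + 58) × 30 + 20 = 50360.
Minute boundaries passed: 27; those not divisible by 10: 27 − 2 = 25; dropped labels = 2 × 25 = 50.
Actual frame index = 50360 − 50 = 50310.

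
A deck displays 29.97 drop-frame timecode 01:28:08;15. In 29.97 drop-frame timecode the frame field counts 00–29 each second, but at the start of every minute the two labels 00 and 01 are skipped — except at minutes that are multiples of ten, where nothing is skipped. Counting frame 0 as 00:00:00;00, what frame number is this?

Complete 10-minute blocks: 8, each 17982 frames → 143856.
Remaining 8 whole minutes in the current block: 1800 + 7 × 1798 = 14386 frames.
Within the current minute: 8 × 30 + 15 − 2 = 253 (labels ;00/;01 skipped at this minute). Total = 143856 + 14386 + 253 = 158495.

158495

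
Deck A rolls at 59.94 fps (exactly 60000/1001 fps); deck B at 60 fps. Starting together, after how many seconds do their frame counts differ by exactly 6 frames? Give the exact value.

The gap grows by |60 − 60000/1001| = 60/1001 frames per second.
Time for a 6-frame gap: 6 ÷ (60/1001) = 100.1 s.

100.1 seconds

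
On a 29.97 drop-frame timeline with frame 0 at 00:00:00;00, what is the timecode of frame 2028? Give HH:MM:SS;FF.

Each 10-minute DF block holds 10 × 60 × 30 − 9 × 2 = 17982 frames. 2028 ÷ 17982 → 0 full blocks, remainder 2028.
Within the partial block the first minute is 1800 frames and each further minute 1798, so 1 further minute boundary passed. Total skipped labels = 18 × 0 + 2 × 1 = 2.
Non-drop label index = 2028 + 2 = 2030; at 30 labels/s that is 00:01:07:20, i.e. DF 00:01:07;20.

00:01:07;20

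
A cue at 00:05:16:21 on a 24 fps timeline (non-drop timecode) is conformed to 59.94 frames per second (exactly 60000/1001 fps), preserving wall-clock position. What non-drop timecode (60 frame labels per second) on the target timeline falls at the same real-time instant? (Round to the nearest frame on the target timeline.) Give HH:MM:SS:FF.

00:05:16:34

Source frame index: (0×3600 + 5×60 + 16) × 24 + 21 = 7605.
Real time: 7605 / (24) = 2535/8 s.
Target frame: (2535/8) × (60000/1001) = 1462500/77 ≈ 18993.506 → 18994.
At 60 labels/s: frame 18994 → 00:05:16:34.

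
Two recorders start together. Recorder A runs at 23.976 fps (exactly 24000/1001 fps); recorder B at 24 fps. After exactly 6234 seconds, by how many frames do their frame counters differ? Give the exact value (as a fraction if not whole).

A emits 24000/1001 × 6234 = 149616000/1001 frames; B emits 24 × 6234 = 149616.
Difference = 149616/1001 frames (≈ 149.4665); B is ahead of A.

149616/1001 frames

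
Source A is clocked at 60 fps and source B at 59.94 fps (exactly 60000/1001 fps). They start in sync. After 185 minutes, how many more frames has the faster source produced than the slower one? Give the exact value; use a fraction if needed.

185 min = 11100 s.
A emits 60 × 11100 = 666000 frames; B emits 60000/1001 × 11100 = 666000000/1001.
Difference = 666000/1001 frames (≈ 665.3347); B is behind A.

666000/1001 frames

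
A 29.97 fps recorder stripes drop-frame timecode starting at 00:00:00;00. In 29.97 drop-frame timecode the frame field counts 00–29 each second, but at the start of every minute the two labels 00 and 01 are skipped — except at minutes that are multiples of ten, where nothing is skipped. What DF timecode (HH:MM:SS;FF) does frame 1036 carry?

Ten DF minutes hold 17982 frames, so frame 1036 lies in block 0 (frames 0–17981) with 1036 frames into that block.
The block's first minute is 1800 frames and the rest 1798 each; 1036 frames reaches minute 0, so 0 × 18 + 0 × 2 = 0 labels have been skipped so far.
Adding those back, label number 1036 + 0 = 1036 at 30 labels/s is 34 s + 16 f = 0 h 0 min 34 s frame 16, i.e. 00:00:34;16.

00:00:34;16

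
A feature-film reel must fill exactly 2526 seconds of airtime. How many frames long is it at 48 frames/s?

121248 frames

Frames = 2526 × 48 = 121248.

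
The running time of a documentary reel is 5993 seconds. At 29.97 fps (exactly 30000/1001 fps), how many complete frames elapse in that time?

Frames = 5993 × 30000/1001 = 13830000/77 ≈ 179610.3896.
Complete frames: 179610.

179610 frames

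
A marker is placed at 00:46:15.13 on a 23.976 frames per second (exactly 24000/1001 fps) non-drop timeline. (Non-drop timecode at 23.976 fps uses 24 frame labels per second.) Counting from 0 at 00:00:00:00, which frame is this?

frame 66613

Total seconds to the label: (0 × 3600 + 46 × 60 + 15) = 2775.
Frame index = 2775 × 24 + 13 = 66613.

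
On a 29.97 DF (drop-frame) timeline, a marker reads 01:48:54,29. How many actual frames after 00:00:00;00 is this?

195853

Complete 10-minute blocks: 10, each 17982 frames → 179820.
Remaining 8 whole minutes in the current block: 1800 + 7 × 1798 = 14386 frames.
Within the current minute: 54 × 30 + 29 − 2 = 1647 (labels ;00/;01 skipped at this minute). Total = 179820 + 14386 + 1647 = 195853.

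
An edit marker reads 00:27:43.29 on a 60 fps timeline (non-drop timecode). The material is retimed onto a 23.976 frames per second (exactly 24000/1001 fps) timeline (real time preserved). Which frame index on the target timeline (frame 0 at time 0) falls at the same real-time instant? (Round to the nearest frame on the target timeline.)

frame 39884

Source frame index: (0×3600 + 27×60 + 43) × 60 + 29 = 99809.
Real time: 99809 / (60) = 99809/60 s.
Target frame: (99809/60) × (24000/1001) = 39923600/1001 ≈ 39883.716 → 39884.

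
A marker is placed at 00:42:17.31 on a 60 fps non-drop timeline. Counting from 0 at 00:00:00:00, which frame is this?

frame 152251

Total seconds to the label: (0 × 3600 + 42 × 60 + 17) = 2537.
Frame index = 2537 × 60 + 31 = 152251.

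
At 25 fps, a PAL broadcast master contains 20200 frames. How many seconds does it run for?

Running time = 20200 / (25) = 808 s.

808 seconds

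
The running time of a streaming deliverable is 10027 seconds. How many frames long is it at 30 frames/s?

300810 frames

Frames = 10027 × 30 = 300810.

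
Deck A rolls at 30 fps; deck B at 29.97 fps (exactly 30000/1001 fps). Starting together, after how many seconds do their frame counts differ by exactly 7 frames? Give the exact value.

7007/30 seconds

The gap grows by |30000/1001 − 30| = 30/1001 frames per second.
Time for a 7-frame gap: 7 ÷ (30/1001) = 7007/30 s.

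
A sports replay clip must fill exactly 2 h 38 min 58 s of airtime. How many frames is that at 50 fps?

476900 frames

2 h 38 min 58 s = 9538 s.
Frames = 9538 × 50 = 476900.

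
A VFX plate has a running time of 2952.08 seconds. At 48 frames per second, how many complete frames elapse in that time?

141699 frames

Frames = 2952.08 × 48 = 3542496/25 ≈ 141699.8400.
Complete frames: 141699.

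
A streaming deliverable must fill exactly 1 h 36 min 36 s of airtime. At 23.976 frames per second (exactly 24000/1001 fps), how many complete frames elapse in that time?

138965 frames

1 h 36 min 36 s = 5796 s.
Frames = 5796 × 24000/1001 = 19872000/143 ≈ 138965.0350.
Complete frames: 138965.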